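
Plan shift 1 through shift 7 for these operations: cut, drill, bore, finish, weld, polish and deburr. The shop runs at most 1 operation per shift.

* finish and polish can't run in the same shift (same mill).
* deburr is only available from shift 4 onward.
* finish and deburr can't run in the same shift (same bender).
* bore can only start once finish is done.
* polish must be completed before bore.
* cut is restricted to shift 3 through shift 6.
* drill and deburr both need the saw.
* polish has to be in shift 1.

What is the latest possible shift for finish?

shift 6

Downstream work caps finish at shift 6.
finish at shift 6 is achievable: finish -> shift 6; weld -> shift 5; deburr -> shift 4; polish -> shift 1; drill -> shift 2; bore -> shift 7; cut -> shift 3.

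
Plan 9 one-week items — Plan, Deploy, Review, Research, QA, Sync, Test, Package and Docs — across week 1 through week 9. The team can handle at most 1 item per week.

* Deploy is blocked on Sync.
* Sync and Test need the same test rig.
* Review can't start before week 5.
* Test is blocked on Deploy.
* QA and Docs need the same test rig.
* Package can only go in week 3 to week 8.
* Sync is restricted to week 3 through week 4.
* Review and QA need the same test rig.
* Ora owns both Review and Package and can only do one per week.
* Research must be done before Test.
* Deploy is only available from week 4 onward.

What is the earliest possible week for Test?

Precedence pushes Test to at least week 5.
Test at week 5 is achievable: Package -> week 7, Sync -> week 3, Test -> week 5, Research -> week 1, Docs -> week 9, Review -> week 6, Deploy -> week 4, QA -> week 8, Plan -> week 2.

week 5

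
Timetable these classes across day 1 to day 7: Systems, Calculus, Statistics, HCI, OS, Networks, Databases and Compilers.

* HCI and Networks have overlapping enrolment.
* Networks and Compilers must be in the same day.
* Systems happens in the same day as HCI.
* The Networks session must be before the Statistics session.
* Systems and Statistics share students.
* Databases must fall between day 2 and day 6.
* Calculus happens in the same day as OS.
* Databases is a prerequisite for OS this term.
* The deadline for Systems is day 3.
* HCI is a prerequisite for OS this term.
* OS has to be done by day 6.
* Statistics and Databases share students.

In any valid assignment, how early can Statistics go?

day 2

Precedence pushes Statistics to at least day 2.
Statistics at day 2 is achievable: Compilers in day 1; Databases in day 3; OS in day 4; Calculus in day 4; Statistics in day 2; HCI in day 3; Networks in day 1; Systems in day 3.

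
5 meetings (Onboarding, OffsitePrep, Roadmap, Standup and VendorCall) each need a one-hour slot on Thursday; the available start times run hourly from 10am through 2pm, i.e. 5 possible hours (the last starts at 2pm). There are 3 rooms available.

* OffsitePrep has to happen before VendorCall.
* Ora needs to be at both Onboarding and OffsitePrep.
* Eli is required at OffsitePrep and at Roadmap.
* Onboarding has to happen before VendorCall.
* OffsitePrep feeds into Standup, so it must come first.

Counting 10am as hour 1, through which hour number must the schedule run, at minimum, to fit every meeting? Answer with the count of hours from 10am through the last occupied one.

3

The precedence chain requires at least 2 distinct hours.
With at most 3 per hour and 5 meetings, at least 2 hours are needed.
Could 2 hours be enough, i.e. nothing placed later than 11am? No: Standup must come after OffsitePrep (at 10am or later) → {11am}; OffsitePrep must come before Standup (at 11am or earlier) → {10am}; VendorCall must come after OffsitePrep (at 10am or later) → {11am}; Onboarding must come before VendorCall (at 11am or earlier) → {10am}; OffsitePrep can't share with Onboarding (10am) → nothing is left.
So 2 hours is not enough.
3 works (last occupied hour: 12pm): for example Roadmap=11am; OffsitePrep=10am; VendorCall=12pm; Onboarding=11am; Standup=11am.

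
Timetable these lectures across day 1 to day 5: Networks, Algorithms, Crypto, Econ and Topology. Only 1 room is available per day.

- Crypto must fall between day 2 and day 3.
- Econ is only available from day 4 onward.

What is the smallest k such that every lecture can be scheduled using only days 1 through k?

5

With at most 1 per day and 5 lectures, at least 5 days are needed.
Econ can't be placed before day 4, so the schedule must run through at least day 4.
5 works (last occupied day: day 5): for example Crypto -> day 2; Algorithms -> day 3; Networks -> day 1; Econ -> day 4; Topology -> day 5.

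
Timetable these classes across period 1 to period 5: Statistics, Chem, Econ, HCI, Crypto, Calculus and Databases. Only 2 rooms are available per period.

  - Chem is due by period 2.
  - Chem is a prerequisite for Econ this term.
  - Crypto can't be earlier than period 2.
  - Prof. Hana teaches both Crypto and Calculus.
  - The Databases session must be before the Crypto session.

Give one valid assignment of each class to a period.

Calculus -> period 4, Chem -> period 1, HCI -> period 3, Econ -> period 2, Crypto -> period 2, Databases -> period 1, Statistics -> period 3

Checking: Chem(period 1) before Econ(period 2); Databases(period 1) before Crypto(period 2); Crypto(period 2) != Calculus(period 4); Crypto=period 2 in [period 2,period 5]; Chem=period 1 in [period 1,period 2]; max 2 per period (cap 2).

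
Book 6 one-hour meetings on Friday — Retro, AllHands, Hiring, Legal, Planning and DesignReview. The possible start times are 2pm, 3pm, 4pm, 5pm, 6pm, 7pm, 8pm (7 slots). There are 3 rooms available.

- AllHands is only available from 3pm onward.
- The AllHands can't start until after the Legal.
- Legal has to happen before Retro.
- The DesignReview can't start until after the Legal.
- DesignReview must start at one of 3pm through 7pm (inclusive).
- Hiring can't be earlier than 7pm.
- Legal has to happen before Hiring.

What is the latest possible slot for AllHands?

AllHands is available from 3pm.
AllHands at 8pm is achievable: DesignReview -> 3pm; Hiring -> 7pm; Retro -> 3pm; AllHands -> 8pm; Legal -> 2pm; Planning -> 2pm.

8pm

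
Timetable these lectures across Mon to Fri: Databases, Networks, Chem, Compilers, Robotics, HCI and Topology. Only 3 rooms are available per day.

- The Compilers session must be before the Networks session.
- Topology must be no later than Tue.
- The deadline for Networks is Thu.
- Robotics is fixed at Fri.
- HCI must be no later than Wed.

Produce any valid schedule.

Compilers -> Mon; HCI -> Mon; Chem -> Tue; Databases -> Tue; Robotics -> Fri; Topology -> Mon; Networks -> Tue

Checking: Compilers(Mon) before Networks(Tue); Networks=Tue in [Mon,Thu]; HCI=Mon in [Mon,Wed]; Topology=Mon in [Mon,Tue]; Robotics=Fri in [Fri,Fri]; max 3 per day (cap 3).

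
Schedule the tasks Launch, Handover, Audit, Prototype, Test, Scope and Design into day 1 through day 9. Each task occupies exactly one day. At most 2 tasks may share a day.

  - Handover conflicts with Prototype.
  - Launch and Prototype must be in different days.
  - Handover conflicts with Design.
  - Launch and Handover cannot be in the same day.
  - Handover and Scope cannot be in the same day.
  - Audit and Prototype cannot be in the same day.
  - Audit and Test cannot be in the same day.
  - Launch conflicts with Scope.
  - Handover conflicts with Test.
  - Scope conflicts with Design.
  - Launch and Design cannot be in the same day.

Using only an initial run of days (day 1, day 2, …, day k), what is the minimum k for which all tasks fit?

4

With at most 2 per day and 7 tasks, at least 4 days are needed.
4 works (last occupied day: day 4): for example Handover in day 2, Test in day 4, Design in day 4, Prototype in day 3, Audit in day 1, Scope in day 3, Launch in day 1.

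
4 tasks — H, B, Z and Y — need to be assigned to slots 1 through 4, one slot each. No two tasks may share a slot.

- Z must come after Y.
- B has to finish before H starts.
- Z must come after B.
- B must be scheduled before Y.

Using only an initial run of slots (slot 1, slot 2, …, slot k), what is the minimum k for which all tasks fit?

The precedence chain requires at least 3 distinct slots.
With at most 1 per slot and 4 tasks, at least 4 slots are needed.
4 works (last occupied slot: 4): for example H in 4; B in 1; Y in 2; Z in 3.

4 slots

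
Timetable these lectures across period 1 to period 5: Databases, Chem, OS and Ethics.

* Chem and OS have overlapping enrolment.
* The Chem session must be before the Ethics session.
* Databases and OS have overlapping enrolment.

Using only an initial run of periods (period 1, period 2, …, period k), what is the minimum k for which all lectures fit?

2

The precedence chain requires at least 2 distinct periods.
2 works (last occupied period: period 2): for example OS in period 2; Chem in period 1; Ethics in period 2; Databases in period 1.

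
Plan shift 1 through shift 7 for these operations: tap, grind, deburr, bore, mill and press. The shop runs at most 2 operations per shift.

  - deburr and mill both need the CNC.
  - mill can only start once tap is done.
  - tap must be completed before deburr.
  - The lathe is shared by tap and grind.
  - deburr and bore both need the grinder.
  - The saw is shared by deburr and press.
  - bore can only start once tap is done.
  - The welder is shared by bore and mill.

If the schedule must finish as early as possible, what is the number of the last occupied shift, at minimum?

The precedence chain requires at least 2 distinct shifts.
With at most 2 per shift and 6 operations, at least 3 shifts are needed.
Could 3 shifts be enough, i.e. nothing placed later than shift 3? No: mill must come after tap (at shift 1 or later) → {shift 2, shift 3}; tap must come before mill (at shift 3 or earlier) → {shift 1, shift 2}; bore must come after tap (at shift 1 or later) → {shift 2, shift 3}; deburr must come after tap (at shift 1 or later) → {shift 2, shift 3}; deburr, bore and mill must all be in different shifts (deburr/bore can't share; deburr/mill can't share; bore/mill can't share), but they are limited to deburr in {shift 2, shift 3}, bore in {shift 2, shift 3}, mill in {shift 2, shift 3} — together just 2 shifts: 3 operations can't fit in 2 distinct shifts.
So 3 shifts is not enough.
4 works (last occupied shift: shift 4): for example deburr in shift 2, grind in shift 2, mill in shift 4, tap in shift 1, press in shift 1, bore in shift 3.

4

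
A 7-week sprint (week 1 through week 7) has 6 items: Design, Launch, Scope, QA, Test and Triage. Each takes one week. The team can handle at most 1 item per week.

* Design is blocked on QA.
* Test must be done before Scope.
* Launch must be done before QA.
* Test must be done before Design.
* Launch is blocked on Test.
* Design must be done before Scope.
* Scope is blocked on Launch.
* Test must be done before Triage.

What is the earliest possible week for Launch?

week 2

Precedence pushes Launch to at least week 2; downstream work caps Launch at week 4.
Launch at week 2 is achievable: Triage=week 6, Launch=week 2, Scope=week 5, QA=week 3, Design=week 4, Test=week 1.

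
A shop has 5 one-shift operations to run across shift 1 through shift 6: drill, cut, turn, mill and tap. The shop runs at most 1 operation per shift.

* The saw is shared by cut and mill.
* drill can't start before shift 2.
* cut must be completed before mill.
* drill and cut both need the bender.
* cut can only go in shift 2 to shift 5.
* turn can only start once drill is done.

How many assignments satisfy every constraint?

60

Splitting on drill: it can be shift 2 (24), shift 3 (18), shift 4 (12), shift 5 (6). Listing each branch's schedules as (cut, turn, mill, tap) by shift number:
drill=shift 2: (3,4,5,1) (3,4,5,6) (3,4,6,1) (3,4,6,5) (3,5,4,1) (3,5,4,6) (3,5,6,1) (3,5,6,4) (3,6,4,1) (3,6,4,5) (3,6,5,1) (3,6,5,4) (4,3,5,1) (4,3,5,6) (4,3,6,1) (4,3,6,5) (4,5,6,1) (4,5,6,3) (4,6,5,1) (4,6,5,3) (5,3,6,1) (5,3,6,4) (5,4,6,1) (5,4,6,3) — 24.
drill=shift 3: (2,4,5,1) (2,4,5,6) (2,4,6,1) (2,4,6,5) (2,5,4,1) (2,5,4,6) (2,5,6,1) (2,5,6,4) (2,6,4,1) (2,6,4,5) (2,6,5,1) (2,6,5,4) (4,5,6,1) (4,5,6,2) (4,6,5,1) (4,6,5,2) (5,4,6,1) (5,4,6,2) — 18.
drill=shift 4: (2,5,3,1) (2,5,3,6) (2,5,6,1) (2,5,6,3) (2,6,3,1) (2,6,3,5) (2,6,5,1) (2,6,5,3) (3,5,6,1) (3,5,6,2) (3,6,5,1) (3,6,5,2) — 12.
drill=shift 5: (2,6,3,1) (2,6,3,4) (2,6,4,1) (2,6,4,3) (3,6,4,1) (3,6,4,2) — 6.
Summing: 24 + 18 + 12 + 6 = 60.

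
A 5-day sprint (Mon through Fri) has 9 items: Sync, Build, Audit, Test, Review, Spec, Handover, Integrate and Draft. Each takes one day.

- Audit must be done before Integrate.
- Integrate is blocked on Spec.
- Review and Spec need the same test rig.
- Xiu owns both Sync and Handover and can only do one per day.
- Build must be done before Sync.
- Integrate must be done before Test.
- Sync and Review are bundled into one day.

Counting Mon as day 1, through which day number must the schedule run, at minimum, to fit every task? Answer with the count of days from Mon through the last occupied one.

3 days

The precedence chain requires at least 3 distinct days.
3 works (last occupied day: Wed): for example Test -> Wed; Sync -> Tue; Build -> Mon; Draft -> Mon; Spec -> Mon; Integrate -> Tue; Review -> Tue; Audit -> Mon; Handover -> Mon.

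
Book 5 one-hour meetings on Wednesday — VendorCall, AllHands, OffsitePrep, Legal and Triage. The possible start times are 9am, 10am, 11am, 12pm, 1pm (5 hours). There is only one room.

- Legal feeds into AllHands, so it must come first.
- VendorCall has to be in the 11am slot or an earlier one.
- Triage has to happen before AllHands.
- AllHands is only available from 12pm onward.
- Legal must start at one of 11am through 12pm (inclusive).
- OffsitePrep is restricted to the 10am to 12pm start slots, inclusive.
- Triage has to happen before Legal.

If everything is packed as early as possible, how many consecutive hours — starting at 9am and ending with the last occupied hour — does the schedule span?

5

The precedence chain requires at least 3 distinct hours.
With at most 1 per hour and 5 meetings, at least 5 hours are needed.
AllHands can't be placed before 12pm — that is hour 4 counting from 9am — so the schedule must run through at least 4 hours.
5 works (last occupied hour: 1pm): for example Legal=11am, VendorCall=9am, OffsitePrep=12pm, Triage=10am, AllHands=1pm.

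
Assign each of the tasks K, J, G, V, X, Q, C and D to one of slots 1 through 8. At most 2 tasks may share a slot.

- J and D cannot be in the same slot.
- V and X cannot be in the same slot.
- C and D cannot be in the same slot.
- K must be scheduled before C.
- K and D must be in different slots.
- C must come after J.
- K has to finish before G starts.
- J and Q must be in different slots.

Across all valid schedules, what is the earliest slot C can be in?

2

Precedence pushes C to at least 2.
C at 2 is achievable: J=1, D=4, K=1, V=3, C=2, Q=3, X=4, G=2.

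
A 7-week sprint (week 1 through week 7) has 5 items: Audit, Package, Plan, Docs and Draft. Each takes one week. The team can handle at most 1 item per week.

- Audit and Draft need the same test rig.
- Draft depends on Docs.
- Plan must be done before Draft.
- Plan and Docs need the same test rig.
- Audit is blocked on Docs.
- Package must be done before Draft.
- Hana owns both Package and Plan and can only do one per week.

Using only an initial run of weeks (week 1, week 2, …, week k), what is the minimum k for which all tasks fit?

The precedence chain requires at least 2 distinct weeks.
With at most 1 per week and 5 tasks, at least 5 weeks are needed.
5 works (last occupied week: week 5): for example Plan=week 3, Draft=week 4, Audit=week 5, Docs=week 1, Package=week 2.

5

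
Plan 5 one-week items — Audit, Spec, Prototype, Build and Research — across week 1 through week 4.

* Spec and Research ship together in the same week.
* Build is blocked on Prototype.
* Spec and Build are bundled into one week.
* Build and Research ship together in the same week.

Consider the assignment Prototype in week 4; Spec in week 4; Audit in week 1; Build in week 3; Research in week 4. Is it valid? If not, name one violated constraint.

No. Build is blocked on Prototype is not satisfied.

Spec and Build are bundled into one week — violated.
Spec and Research ship together in the same week — holds.
Build and Research ship together in the same week — violated.
Build is blocked on Prototype — violated.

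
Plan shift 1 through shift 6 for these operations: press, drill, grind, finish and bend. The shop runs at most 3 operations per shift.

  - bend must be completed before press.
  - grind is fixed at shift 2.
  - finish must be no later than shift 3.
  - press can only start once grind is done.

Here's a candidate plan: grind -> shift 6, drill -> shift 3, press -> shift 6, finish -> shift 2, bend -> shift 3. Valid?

finish must be no later than shift 3 — holds.
press can only start once grind is done — violated.
bend must be completed before press — holds.
grind is fixed at shift 2 — violated.
The shop runs at most 3 operations per shift — holds.

Invalid. grind is fixed at shift 2.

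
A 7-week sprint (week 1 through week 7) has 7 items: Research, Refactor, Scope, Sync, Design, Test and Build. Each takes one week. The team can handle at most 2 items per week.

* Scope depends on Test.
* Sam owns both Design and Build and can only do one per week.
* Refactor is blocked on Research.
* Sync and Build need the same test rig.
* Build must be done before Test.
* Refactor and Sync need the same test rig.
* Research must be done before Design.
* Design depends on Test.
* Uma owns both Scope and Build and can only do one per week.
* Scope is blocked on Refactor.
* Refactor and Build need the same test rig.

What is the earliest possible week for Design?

week 3

Precedence pushes Design to at least week 3.
Design at week 3 is achievable: Research -> week 1; Scope -> week 3; Sync -> week 4; Test -> week 2; Refactor -> week 2; Build -> week 1; Design -> week 3.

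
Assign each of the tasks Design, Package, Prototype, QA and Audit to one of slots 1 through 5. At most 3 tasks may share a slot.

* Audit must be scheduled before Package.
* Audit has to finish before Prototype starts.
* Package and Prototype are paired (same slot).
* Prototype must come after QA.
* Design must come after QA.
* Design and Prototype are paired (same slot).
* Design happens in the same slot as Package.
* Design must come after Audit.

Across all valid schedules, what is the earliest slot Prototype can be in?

Precedence pushes Prototype to at least 2.
Prototype at 2 is achievable: Audit -> 1, Package -> 2, Prototype -> 2, QA -> 1, Design -> 2.

2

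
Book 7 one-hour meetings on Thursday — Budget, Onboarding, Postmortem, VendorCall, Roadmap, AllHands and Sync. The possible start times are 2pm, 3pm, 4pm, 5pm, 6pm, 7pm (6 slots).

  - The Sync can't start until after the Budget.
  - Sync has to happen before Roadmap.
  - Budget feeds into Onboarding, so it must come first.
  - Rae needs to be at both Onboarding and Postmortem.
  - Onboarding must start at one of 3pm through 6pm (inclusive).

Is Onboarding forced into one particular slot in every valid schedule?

Onboarding can be 3pm (e.g. Onboarding -> 3pm; VendorCall -> 2pm; Budget -> 2pm; AllHands -> 2pm; Postmortem -> 2pm; Roadmap -> 4pm; Sync -> 3pm) or 4pm (e.g. Roadmap in 4pm; AllHands in 2pm; Onboarding in 4pm; VendorCall in 2pm; Sync in 3pm; Postmortem in 2pm; Budget in 2pm).

No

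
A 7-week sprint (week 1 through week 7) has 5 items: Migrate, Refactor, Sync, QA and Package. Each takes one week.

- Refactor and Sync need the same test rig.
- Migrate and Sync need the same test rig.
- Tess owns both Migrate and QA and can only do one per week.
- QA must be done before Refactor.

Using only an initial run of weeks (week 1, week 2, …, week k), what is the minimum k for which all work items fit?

The precedence chain requires at least 2 distinct weeks.
2 works (last occupied week: week 2): for example Sync -> week 1, Migrate -> week 2, Refactor -> week 2, QA -> week 1, Package -> week 1.

2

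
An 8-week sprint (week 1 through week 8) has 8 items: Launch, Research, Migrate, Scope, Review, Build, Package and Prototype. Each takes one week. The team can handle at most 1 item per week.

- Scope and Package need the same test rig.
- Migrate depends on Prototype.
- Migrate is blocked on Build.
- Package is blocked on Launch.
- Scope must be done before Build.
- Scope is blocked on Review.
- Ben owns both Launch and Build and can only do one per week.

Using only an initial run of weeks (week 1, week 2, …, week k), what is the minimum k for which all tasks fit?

The precedence chain requires at least 4 distinct weeks.
With at most 1 per week and 8 tasks, at least 8 weeks are needed.
8 works (last occupied week: week 8): for example Launch=week 6; Package=week 7; Migrate=week 5; Review=week 1; Scope=week 2; Research=week 8; Build=week 3; Prototype=week 4.

8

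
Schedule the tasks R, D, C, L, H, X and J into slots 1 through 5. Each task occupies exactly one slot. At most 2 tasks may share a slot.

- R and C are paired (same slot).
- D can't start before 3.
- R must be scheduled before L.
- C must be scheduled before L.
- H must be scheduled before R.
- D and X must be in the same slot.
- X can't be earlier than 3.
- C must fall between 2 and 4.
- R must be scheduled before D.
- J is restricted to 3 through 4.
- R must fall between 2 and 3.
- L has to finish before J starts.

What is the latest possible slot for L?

3

Precedence pushes L to at least 3; downstream work caps L at 3.
L at 3 is achievable: R in 2, J in 4, H in 1, X in 5, C in 2, L in 3, D in 5.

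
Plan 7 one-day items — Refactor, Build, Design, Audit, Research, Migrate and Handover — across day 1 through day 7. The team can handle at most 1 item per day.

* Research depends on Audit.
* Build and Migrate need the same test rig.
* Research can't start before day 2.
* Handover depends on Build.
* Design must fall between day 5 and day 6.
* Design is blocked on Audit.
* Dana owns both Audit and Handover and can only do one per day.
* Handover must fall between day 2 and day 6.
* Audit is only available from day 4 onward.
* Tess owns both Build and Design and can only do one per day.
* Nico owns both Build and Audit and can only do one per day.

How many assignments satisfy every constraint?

48

Splitting on Build: it can be day 1 (26), day 2 (16), day 3 (6). Listing each branch's schedules as (Refactor, Design, Audit, Research, Migrate, Handover) by day number:
Build=day 1: (2,5,4,6,7,3) (2,5,4,7,3,6) (2,5,4,7,6,3) (2,6,4,5,7,3) (2,6,4,7,3,5) (2,6,4,7,5,3) (2,6,5,7,3,4) (2,6,5,7,4,3) (3,5,4,6,7,2) (3,5,4,7,2,6) (3,5,4,7,6,2) (3,6,4,5,7,2) (3,6,4,7,2,5) (3,6,4,7,5,2) (3,6,5,7,2,4) (3,6,5,7,4,2) (4,6,5,7,2,3) (4,6,5,7,3,2) (5,6,4,7,2,3) (5,6,4,7,3,2) (6,5,4,7,2,3) (6,5,4,7,3,2) (7,5,4,6,2,3) (7,5,4,6,3,2) (7,6,4,5,2,3) (7,6,4,5,3,2) — 26.
Build=day 2: (1,5,4,6,7,3) (1,5,4,7,3,6) (1,5,4,7,6,3) (1,6,4,5,7,3) (1,6,4,7,3,5) (1,6,4,7,5,3) (1,6,5,7,3,4) (1,6,5,7,4,3) (3,5,4,7,1,6) (3,6,4,7,1,5) (3,6,5,7,1,4) (4,6,5,7,1,3) (5,6,4,7,1,3) (6,5,4,7,1,3) (7,5,4,6,1,3) (7,6,4,5,1,3) — 16.
Build=day 3: (1,5,4,7,2,6) (1,6,4,7,2,5) (1,6,5,7,2,4) (2,5,4,7,1,6) (2,6,4,7,1,5) (2,6,5,7,1,4) — 6.
Summing: 26 + 16 + 6 = 48.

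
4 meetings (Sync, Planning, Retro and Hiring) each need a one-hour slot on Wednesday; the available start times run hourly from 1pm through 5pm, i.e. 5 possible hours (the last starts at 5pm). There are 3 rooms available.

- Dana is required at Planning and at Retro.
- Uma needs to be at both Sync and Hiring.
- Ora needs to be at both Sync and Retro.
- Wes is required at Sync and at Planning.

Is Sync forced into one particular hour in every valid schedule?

Sync can be 1pm (e.g. Retro in 3pm; Sync in 1pm; Hiring in 2pm; Planning in 2pm) or 2pm (e.g. Sync=2pm, Retro=3pm, Hiring=1pm, Planning=1pm).

No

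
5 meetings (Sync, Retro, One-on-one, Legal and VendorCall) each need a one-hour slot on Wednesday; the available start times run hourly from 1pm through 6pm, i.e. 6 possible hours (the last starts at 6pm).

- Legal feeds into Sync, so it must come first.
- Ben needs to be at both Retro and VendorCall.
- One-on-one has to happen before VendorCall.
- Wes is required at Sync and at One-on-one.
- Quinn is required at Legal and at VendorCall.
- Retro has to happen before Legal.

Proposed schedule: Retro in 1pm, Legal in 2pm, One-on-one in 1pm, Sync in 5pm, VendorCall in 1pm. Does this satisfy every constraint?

Ben needs to be at both Retro and VendorCall — violated.
One-on-one has to happen before VendorCall — violated.
Quinn is required at Legal and at VendorCall — holds.
Retro has to happen before Legal — holds.
Wes is required at Sync and at One-on-one — holds.
Legal feeds into Sync, so it must come first — holds.

Invalid. Ben needs to be at both Retro and VendorCall.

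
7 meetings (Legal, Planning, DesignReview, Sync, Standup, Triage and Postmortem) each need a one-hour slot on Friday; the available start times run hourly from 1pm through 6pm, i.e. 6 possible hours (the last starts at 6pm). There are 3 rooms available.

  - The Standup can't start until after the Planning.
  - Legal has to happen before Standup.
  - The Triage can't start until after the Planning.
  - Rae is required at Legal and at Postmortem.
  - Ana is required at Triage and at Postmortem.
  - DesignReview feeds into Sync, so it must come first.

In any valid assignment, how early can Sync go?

2pm

Precedence pushes Sync to at least 2pm.
Sync at 2pm is achievable: Planning -> 1pm, Triage -> 2pm, Standup -> 2pm, Postmortem -> 3pm, Sync -> 2pm, Legal -> 1pm, DesignReview -> 1pm.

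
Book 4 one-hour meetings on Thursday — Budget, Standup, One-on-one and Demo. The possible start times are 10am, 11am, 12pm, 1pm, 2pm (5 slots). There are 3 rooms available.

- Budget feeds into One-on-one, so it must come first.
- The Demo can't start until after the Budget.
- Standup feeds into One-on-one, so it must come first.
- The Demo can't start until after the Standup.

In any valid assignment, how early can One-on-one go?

Precedence pushes One-on-one to at least 11am.
One-on-one at 11am is achievable: Demo in 11am, Budget in 10am, Standup in 10am, One-on-one in 11am.

11am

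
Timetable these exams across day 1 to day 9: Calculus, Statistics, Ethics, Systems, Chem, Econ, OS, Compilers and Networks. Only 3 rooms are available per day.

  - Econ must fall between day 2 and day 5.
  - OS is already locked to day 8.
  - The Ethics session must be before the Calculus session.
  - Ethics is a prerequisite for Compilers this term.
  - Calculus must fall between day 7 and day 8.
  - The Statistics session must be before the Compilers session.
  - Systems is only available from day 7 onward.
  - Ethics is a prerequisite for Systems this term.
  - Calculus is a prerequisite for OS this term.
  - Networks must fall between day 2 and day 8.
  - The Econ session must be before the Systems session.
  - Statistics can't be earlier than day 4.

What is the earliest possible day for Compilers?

Precedence pushes Compilers to at least day 5.
Compilers at day 5 is achievable: Econ=day 2; Systems=day 7; Calculus=day 7; Networks=day 2; Compilers=day 5; Ethics=day 1; Chem=day 1; OS=day 8; Statistics=day 4.

day 5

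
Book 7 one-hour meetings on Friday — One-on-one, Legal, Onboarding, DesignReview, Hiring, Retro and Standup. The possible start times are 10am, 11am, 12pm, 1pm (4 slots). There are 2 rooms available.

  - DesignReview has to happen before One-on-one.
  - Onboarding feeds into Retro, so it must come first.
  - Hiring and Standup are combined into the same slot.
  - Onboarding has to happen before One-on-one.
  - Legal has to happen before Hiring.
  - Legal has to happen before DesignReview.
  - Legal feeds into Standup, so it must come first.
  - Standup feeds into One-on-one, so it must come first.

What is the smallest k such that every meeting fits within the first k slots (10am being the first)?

4

The precedence chain requires at least 3 distinct slots.
With at most 2 per slot and 7 meetings, at least 4 slots are needed.
4 works (last occupied slot: 1pm): for example Retro in 11am; DesignReview in 11am; Standup in 12pm; One-on-one in 1pm; Onboarding in 10am; Legal in 10am; Hiring in 12pm.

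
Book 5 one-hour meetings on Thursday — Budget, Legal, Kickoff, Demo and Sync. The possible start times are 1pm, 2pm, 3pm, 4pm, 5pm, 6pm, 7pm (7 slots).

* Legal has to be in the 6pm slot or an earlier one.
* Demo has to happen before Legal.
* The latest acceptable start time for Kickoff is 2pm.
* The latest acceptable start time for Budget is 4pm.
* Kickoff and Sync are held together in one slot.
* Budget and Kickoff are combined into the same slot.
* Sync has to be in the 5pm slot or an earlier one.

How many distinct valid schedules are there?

30

Splitting on Budget: it can be 1pm (15), 2pm (15). Listing each branch's schedules as (Legal, Kickoff, Demo, Sync):
Budget=1pm: (2pm,1pm,1pm,1pm) (3pm,1pm,1pm,1pm) (3pm,1pm,2pm,1pm) (4pm,1pm,1pm,1pm) (4pm,1pm,2pm,1pm) (4pm,1pm,3pm,1pm) (5pm,1pm,1pm,1pm) (5pm,1pm,2pm,1pm) (5pm,1pm,3pm,1pm) (5pm,1pm,4pm,1pm) (6pm,1pm,1pm,1pm) (6pm,1pm,2pm,1pm) (6pm,1pm,3pm,1pm) (6pm,1pm,4pm,1pm) (6pm,1pm,5pm,1pm) — 15.
Budget=2pm: (2pm,2pm,1pm,2pm) (3pm,2pm,1pm,2pm) (3pm,2pm,2pm,2pm) (4pm,2pm,1pm,2pm) (4pm,2pm,2pm,2pm) (4pm,2pm,3pm,2pm) (5pm,2pm,1pm,2pm) (5pm,2pm,2pm,2pm) (5pm,2pm,3pm,2pm) (5pm,2pm,4pm,2pm) (6pm,2pm,1pm,2pm) (6pm,2pm,2pm,2pm) (6pm,2pm,3pm,2pm) (6pm,2pm,4pm,2pm) (6pm,2pm,5pm,2pm) — 15.
Summing: 15 + 15 = 30.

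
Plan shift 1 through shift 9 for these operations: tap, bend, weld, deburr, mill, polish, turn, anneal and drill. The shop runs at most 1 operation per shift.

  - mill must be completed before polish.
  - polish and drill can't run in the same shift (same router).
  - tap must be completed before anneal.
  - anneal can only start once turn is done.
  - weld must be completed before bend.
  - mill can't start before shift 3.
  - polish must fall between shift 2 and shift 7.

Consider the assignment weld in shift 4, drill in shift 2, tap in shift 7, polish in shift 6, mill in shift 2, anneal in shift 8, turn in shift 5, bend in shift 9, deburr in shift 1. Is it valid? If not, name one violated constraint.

tap must be completed before anneal — holds.
The shop runs at most 1 operation per shift — violated.
mill must be completed before polish — holds.
weld must be completed before bend — holds.
polish must fall between shift 2 and shift 7 — holds.
mill can't start before shift 3 — violated.
polish and drill can't run in the same shift (same router) — holds.
anneal can only start once turn is done — holds.

No — it violates: mill can't start before shift 3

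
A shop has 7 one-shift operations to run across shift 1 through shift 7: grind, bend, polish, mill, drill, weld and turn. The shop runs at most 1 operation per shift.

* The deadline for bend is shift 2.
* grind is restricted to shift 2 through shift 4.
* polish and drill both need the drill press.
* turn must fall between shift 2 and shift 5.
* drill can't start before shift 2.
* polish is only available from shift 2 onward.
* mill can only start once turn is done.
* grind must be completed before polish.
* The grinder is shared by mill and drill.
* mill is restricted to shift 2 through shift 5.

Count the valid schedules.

52

Splitting on grind: it can be shift 2 (18), shift 3 (18), shift 4 (16). Listing each branch's schedules as (bend, polish, mill, drill, weld, turn) by shift number:
grind=shift 2: (1,3,5,6,7,4) (1,3,5,7,6,4) (1,4,5,6,7,3) (1,4,5,7,6,3) (1,5,4,6,7,3) (1,5,4,7,6,3) (1,6,4,5,7,3) (1,6,4,7,5,3) (1,6,5,3,7,4) (1,6,5,4,7,3) (1,6,5,7,3,4) (1,6,5,7,4,3) (1,7,4,5,6,3) (1,7,4,6,5,3) (1,7,5,3,6,4) (1,7,5,4,6,3) (1,7,5,6,3,4) (1,7,5,6,4,3) — 18.
grind=shift 3: (1,4,5,6,7,2) (1,4,5,7,6,2) (1,5,4,6,7,2) (1,5,4,7,6,2) (1,6,4,5,7,2) (1,6,4,7,5,2) (1,6,5,2,7,4) (1,6,5,4,7,2) (1,6,5,7,2,4) (1,6,5,7,4,2) (1,7,4,5,6,2) (1,7,4,6,5,2) (1,7,5,2,6,4) (1,7,5,4,6,2) (1,7,5,6,2,4) (1,7,5,6,4,2) (2,6,5,7,1,4) (2,7,5,6,1,4) — 18.
grind=shift 4: (1,5,3,6,7,2) (1,5,3,7,6,2) (1,6,3,5,7,2) (1,6,3,7,5,2) (1,6,5,2,7,3) (1,6,5,3,7,2) (1,6,5,7,2,3) (1,6,5,7,3,2) (1,7,3,5,6,2) (1,7,3,6,5,2) (1,7,5,2,6,3) (1,7,5,3,6,2) (1,7,5,6,2,3) (1,7,5,6,3,2) (2,6,5,7,1,3) (2,7,5,6,1,3) — 16.
Summing: 18 + 18 + 16 = 52.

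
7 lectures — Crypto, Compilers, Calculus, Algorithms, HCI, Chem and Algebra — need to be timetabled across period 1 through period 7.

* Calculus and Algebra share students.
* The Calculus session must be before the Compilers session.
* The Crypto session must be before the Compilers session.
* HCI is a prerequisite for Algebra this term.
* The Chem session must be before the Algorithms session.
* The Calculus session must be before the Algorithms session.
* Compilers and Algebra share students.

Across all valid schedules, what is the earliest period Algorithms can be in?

period 2

Precedence pushes Algorithms to at least period 2.
Algorithms at period 2 is achievable: Chem in period 1; HCI in period 1; Algorithms in period 2; Calculus in period 1; Crypto in period 1; Algebra in period 3; Compilers in period 2.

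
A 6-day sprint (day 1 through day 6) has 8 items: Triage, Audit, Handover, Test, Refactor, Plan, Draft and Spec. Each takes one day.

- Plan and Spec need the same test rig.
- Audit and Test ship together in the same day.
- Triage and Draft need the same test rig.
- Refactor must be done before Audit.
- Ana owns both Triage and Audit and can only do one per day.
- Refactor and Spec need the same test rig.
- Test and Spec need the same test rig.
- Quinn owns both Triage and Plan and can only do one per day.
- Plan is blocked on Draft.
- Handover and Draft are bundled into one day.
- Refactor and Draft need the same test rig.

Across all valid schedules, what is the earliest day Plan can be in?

day 2

Precedence pushes Plan to at least day 2.
Plan at day 2 is achievable: Plan=day 2; Triage=day 4; Handover=day 1; Spec=day 1; Audit=day 3; Test=day 3; Draft=day 1; Refactor=day 2.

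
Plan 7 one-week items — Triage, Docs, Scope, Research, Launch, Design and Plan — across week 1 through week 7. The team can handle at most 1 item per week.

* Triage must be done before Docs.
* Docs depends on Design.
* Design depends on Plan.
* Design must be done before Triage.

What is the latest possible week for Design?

Precedence pushes Design to at least week 2; downstream work caps Design at week 5.
Design at week 5 is achievable: Triage -> week 6; Docs -> week 7; Scope -> week 2; Research -> week 3; Launch -> week 4; Design -> week 5; Plan -> week 1.

week 5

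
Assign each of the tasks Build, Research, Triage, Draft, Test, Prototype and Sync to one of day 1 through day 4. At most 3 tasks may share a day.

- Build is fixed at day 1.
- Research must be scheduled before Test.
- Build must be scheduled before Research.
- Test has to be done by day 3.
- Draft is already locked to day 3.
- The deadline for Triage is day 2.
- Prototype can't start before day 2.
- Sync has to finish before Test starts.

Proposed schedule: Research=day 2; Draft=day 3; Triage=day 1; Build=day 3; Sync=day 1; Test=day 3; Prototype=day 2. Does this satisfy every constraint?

No — it violates: Build is fixed at day 1

Test has to be done by day 3 — holds.
The deadline for Triage is day 2 — holds.
Sync has to finish before Test starts — holds.
At most 3 tasks may share a day — holds.
Draft is already locked to day 3 — holds.
Prototype can't start before day 2 — holds.
Build must be scheduled before Research — violated.
Build is fixed at day 1 — violated.
Research must be scheduled before Test — holds.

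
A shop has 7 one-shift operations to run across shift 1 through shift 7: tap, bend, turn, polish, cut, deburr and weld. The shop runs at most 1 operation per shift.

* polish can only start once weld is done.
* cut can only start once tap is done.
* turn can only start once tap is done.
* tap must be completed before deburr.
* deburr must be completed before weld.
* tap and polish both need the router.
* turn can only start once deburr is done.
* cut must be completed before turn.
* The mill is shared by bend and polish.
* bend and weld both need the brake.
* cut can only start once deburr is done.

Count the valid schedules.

42

Splitting on tap: it can be shift 1 (36), shift 2 (6). Listing each branch's schedules as (bend, turn, polish, cut, deburr, weld) by shift number:
tap=shift 1: (2,5,7,4,3,6) (2,6,7,4,3,5) (2,6,7,5,3,4) (2,7,5,6,3,4) (2,7,6,4,3,5) (2,7,6,5,3,4) (3,5,7,4,2,6) (3,6,7,4,2,5) (3,6,7,5,2,4) (3,7,5,6,2,4) (3,7,6,4,2,5) (3,7,6,5,2,4) (4,5,7,3,2,6) (4,6,7,3,2,5) (4,6,7,5,2,3) (4,7,5,6,2,3) (4,7,6,3,2,5) (4,7,6,5,2,3) (5,4,7,3,2,6) (5,6,7,3,2,4) (5,6,7,4,2,3) (5,7,4,6,2,3) (5,7,6,3,2,4) (5,7,6,4,2,3) (6,4,7,3,2,5) (6,5,7,3,2,4) (6,5,7,4,2,3) (6,7,4,5,2,3) (6,7,5,3,2,4) (6,7,5,4,2,3) (7,4,6,3,2,5) (7,5,6,3,2,4) (7,5,6,4,2,3) (7,6,4,5,2,3) (7,6,5,3,2,4) (7,6,5,4,2,3) — 36.
tap=shift 2: (1,5,7,4,3,6) (1,6,7,4,3,5) (1,6,7,5,3,4) (1,7,5,6,3,4) (1,7,6,4,3,5) (1,7,6,5,3,4) — 6.
Summing: 36 + 6 = 42.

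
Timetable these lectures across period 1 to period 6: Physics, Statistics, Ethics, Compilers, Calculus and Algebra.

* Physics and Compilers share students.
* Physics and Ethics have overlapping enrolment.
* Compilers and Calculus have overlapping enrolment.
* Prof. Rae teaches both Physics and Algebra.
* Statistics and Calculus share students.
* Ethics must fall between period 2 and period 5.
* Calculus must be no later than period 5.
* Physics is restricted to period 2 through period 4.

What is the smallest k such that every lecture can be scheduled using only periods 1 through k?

3 periods

Physics can't be placed before period 2, so the schedule must run through at least period 2.
Could 2 periods be enough, i.e. nothing placed later than period 2? No: Physics's window within 2 periods is {period 2}; Ethics's window within 2 periods is {period 2}; Ethics can't share with Physics (period 2) → nothing is left.
So 2 periods is not enough.
3 works (last occupied period: period 3): for example Ethics in period 3, Physics in period 2, Compilers in period 1, Algebra in period 1, Calculus in period 2, Statistics in period 1.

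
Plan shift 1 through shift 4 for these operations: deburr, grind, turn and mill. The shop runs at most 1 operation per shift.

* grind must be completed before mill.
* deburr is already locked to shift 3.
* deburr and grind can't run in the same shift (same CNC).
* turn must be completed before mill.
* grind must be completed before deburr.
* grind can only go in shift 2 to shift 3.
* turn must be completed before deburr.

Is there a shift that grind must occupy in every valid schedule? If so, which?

grind's window is shift 2–shift 3.
deburr is fixed at shift 3, and grind can't share a shift with deburr.
So grind must be shift 2.

shift 2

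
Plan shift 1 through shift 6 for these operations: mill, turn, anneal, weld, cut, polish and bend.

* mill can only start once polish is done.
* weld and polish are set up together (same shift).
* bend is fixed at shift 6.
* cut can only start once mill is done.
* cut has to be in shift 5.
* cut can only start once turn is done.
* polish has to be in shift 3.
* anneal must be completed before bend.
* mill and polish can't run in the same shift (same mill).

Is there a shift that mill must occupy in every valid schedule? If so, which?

polish is fixed at shift 3 and must come before mill, so mill is at least shift 4.
cut is fixed at shift 5 and must come after mill, so mill is at most shift 4.
So mill must be shift 4.

shift 4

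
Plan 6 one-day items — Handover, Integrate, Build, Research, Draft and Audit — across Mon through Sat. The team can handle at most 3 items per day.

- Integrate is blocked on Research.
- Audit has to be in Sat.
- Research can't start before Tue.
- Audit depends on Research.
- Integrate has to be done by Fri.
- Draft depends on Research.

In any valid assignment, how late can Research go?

Research is available from Tue; downstream work caps Research at Thu.
Research at Thu is achievable: Audit=Sat, Research=Thu, Build=Mon, Handover=Mon, Draft=Fri, Integrate=Fri.

Thu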